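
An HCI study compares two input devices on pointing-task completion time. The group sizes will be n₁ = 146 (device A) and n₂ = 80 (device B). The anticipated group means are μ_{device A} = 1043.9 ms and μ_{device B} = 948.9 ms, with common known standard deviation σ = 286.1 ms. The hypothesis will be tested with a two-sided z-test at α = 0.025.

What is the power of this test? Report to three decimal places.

Standardized effect: d = |μ_{device A} − μ_{device B}| / σ = |1043.9 − 948.9| / 286.1 = 0.3321
Noncentrality parameter: δ = d / √(1/n₁ + 1/n₂) = 0.3321 / √(1/146 + 1/80) = 2.3871
Critical value for a two-sided test at α = 0.025: z_{α/2} = 2.241.
Power = Φ(δ − 2.241) + Φ(−δ − 2.241) = Φ(0.146) + Φ(-4.629) = 0.5579 + 0.0000 = 0.5579.

Power ≈ 0.558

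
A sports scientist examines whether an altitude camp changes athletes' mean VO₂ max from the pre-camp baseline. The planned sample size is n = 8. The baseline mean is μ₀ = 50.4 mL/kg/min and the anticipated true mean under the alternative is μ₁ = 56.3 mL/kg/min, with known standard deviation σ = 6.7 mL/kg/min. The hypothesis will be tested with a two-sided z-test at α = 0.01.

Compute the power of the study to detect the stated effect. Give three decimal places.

Power ≈ 0.466

Standardized effect: d = |μ₁ − μ₀| / σ = |56.3 − 50.4| / 6.7 = 0.8806
Noncentrality parameter: δ = d·√n = 0.8806 × √8 = 2.4907
Critical value for a two-sided test at α = 0.01: z_{α/2} = 2.576.
Power = Φ(δ − 2.576) + Φ(−δ − 2.576) = Φ(-0.085) + Φ(-5.067) = 0.4661 + 0.0000 = 0.4661.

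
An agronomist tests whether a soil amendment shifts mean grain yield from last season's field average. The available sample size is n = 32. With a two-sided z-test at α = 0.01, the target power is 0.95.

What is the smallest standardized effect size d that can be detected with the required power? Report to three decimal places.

d ≈ 0.746

Required noncentrality: δ = z_{0.005} + z_{0.05} = 2.576 + 1.645 = 4.221.
(Lower-tail contribution to power is negligible for δ > 0.)
δ = d·√n ⇒ d = δ/√n = 4.221/√32 = 0.7461.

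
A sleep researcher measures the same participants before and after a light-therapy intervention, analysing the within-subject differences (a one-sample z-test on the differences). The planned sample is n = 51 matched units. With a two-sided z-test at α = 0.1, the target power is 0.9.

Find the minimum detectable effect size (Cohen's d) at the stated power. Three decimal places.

d ≈ 0.410

Required noncentrality: δ = z_{0.05} + z_{0.10} = 1.645 + 1.282 = 2.926.
(The second rejection-region term Φ(−δ − z_{α/2}) is negligible and dropped.)
δ = d·√n ⇒ d = δ/√n = 2.926/√51 = 0.4098.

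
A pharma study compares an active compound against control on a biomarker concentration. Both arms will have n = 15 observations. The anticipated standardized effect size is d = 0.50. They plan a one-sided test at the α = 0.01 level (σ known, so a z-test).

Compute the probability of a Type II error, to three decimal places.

Noncentrality parameter: δ = d·√(n/2) = 0.50 × √(15/2) = 1.3693
Critical value for a one-sided test at α = 0.01: z_α = 2.326.
Power = Φ(δ − 2.326) = Φ(-0.957) = 0.1693.
Type II error: β = 1 − power = 1 − 0.1693 = 0.8307.

β ≈ 0.831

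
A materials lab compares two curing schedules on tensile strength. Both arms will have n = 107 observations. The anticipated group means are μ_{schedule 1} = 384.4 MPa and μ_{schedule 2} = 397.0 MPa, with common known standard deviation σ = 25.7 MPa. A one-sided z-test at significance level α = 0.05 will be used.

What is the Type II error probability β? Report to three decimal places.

Standardized effect: d = |μ_{schedule 1} − μ_{schedule 2}| / σ = |384.4 − 397.0| / 25.7 = 0.4903
Noncentrality parameter: δ = d·√(n/2) = 0.4903 × √(107/2) = 3.5860
Critical value for a one-sided test at α = 0.05: z_α = 1.645.
Power = Φ(δ − 1.645) = Φ(1.941) = 0.9739.
Type II error: β = 1 − power = 1 − 0.9739 = 0.0261.

β ≈ 0.026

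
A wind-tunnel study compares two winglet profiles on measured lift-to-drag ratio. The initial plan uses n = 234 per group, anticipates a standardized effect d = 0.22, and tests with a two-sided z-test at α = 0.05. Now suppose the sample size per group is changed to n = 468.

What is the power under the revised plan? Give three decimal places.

With n = 468 per group: δ = d·√(n/2) = 0.22 × √(468/2) = 3.3654. Critical value z_{0.025} = 1.960.
Revised power = Φ(δ − 1.960) + Φ(−δ − 1.960) = Φ(1.405) + Φ(-5.325) = 0.9200 + 0.0000 = 0.9200.

Power ≈ 0.920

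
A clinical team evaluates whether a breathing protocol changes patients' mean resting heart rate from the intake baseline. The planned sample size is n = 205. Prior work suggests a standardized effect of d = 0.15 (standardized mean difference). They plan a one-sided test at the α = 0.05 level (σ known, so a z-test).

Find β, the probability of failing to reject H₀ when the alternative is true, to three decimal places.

Noncentrality parameter: δ = d·√n = 0.15 × √205 = 2.1477
Critical value for a one-sided test at α = 0.05: z_α = 1.645.
Power = P(Z > 1.645 − δ) = Φ(0.503) = 0.6925.
Type II error: β = 1 − power = 1 − 0.6925 = 0.3075.

β ≈ 0.308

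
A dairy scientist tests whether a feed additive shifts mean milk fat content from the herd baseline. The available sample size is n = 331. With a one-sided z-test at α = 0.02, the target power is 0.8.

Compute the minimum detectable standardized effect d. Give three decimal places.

Required noncentrality: δ = z_{0.02} + z_{0.20} = 2.054 + 0.842 = 2.895.
δ = d·√n ⇒ d = δ/√n = 2.895/√331 = 0.1591.

d ≈ 0.159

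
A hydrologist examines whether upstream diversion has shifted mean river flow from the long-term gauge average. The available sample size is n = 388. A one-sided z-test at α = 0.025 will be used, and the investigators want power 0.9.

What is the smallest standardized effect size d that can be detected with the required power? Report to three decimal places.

d ≈ 0.165

Required noncentrality: δ = z_{0.025} + z_{0.10} = 1.960 + 1.282 = 3.242.
δ = d·√n ⇒ d = δ/√n = 3.242/√388 = 0.1646.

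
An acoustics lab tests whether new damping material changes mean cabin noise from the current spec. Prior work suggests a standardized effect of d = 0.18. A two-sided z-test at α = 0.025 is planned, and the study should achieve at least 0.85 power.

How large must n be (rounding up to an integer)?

n = 332

Set Φ(δ − 2.241) = 0.85; then δ − 2.241 = Φ⁻¹(0.85) = 1.036, giving δ = 3.278.
(Ignoring the negligible lower-tail rejection probability gives the usual closed-form inversion.)
δ = d·√n ⇒ n = (δ/d)² = (3.278 / 0.18)² = 331.61.
Round up to the next whole unit.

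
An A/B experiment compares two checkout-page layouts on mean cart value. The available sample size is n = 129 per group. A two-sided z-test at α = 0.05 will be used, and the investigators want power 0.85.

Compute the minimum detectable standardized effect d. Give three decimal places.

d ≈ 0.373

Required noncentrality: δ = z_{0.025} + z_{0.15} = 1.960 + 1.036 = 2.996.
(The second rejection-region term Φ(−δ − z_{α/2}) is negligible and dropped.)
δ = d·√(n/2) ⇒ d = δ/√(n/2) = 2.996/√(129/2) = 0.3731.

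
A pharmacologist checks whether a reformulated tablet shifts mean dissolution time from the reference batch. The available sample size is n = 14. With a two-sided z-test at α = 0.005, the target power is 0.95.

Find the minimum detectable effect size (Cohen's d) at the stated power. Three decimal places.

Need Φ(δ − 2.807) = 0.95, so δ = 2.807 + 1.645 = 4.452.
(Lower-tail contribution to power is negligible for δ > 0.)
δ = d·√n ⇒ d = δ/√n = 4.452/√14 = 1.1898.

d ≈ 1.190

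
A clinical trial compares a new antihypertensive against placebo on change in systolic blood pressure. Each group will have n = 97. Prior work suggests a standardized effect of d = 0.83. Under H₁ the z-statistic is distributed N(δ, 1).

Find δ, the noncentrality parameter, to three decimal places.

δ ≈ 5.780

The noncentrality parameter scales effect size by the design's sample-size factor: δ = d·√(n/2) = 0.83 × √(97/2) = 5.7803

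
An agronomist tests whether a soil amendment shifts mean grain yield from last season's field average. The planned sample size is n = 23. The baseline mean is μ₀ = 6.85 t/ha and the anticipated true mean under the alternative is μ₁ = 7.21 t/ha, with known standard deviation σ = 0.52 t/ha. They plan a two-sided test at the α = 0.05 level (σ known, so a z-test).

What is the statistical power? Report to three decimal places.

Standardized effect: d = |μ₁ − μ₀| / σ = |7.21 − 6.85| / 0.52 = 0.6923
Noncentrality parameter: δ = d·√n = 0.6923 × √23 = 3.3202
Critical value for a two-sided test at α = 0.05: z_{α/2} = 1.960.
Power = Φ(δ − 1.960) + Φ(−δ − 1.960) = Φ(1.360) + Φ(-5.280) = 0.9131 + 0.0000 = 0.9131.

Power ≈ 0.913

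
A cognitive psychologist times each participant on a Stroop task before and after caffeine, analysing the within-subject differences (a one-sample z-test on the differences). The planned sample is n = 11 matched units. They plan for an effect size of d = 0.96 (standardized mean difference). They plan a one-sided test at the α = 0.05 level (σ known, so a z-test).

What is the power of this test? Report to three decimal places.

Power ≈ 0.938

Noncentrality parameter: δ = d·√n = 0.96 × √11 = 3.1840
Critical value for a one-sided test at α = 0.05: z_α = 1.645.
Power = Φ(δ − 1.645) = Φ(1.539) = 0.9381.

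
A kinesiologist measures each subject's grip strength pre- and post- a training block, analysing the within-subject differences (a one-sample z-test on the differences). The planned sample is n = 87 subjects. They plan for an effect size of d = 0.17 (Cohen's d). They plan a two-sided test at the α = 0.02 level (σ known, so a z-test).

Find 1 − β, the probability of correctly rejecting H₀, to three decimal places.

Power ≈ 0.229

Noncentrality parameter: λ = d·√n = 0.17 × √87 = 1.5857
Critical value for a two-sided test at α = 0.02: z_{α/2} = 2.326.
Power = Φ(λ − 2.326) + Φ(−λ − 2.326) = Φ(-0.741) + Φ(-3.912) = 0.2294 + 0.0000 = 0.2295.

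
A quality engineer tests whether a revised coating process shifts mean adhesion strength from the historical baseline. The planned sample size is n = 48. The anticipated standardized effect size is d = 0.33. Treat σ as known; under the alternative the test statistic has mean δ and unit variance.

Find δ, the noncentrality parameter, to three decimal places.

δ ≈ 2.286

The noncentrality parameter scales effect size by the design's sample-size factor: δ = d·√n = 0.33 × √48 = 2.2863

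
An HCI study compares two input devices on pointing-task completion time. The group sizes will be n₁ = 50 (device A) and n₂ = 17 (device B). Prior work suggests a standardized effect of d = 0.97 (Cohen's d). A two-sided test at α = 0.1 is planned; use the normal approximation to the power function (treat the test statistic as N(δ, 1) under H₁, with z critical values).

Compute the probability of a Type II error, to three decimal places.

Noncentrality parameter: δ = d / √(1/n₁ + 1/n₂) = 0.97 / √(1/50 + 1/17) = 3.4550
Two-sided α = 0.1 → critical value z_{0.05} = 1.645.
Power = Φ(δ − 1.645) + Φ(−δ − 1.645) = Φ(1.810) + Φ(-5.100) = 0.9649 + 0.0000 = 0.9649.
Type II error: β = 1 − power = 1 − 0.9649 = 0.0351.

β ≈ 0.035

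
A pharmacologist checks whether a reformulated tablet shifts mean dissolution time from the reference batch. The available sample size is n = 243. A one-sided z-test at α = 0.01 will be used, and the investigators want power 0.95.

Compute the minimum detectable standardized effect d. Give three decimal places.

d ≈ 0.255

Need Φ(δ − 2.326) = 0.95, so δ = 2.326 + 1.645 = 3.971.
δ = d·√n ⇒ d = δ/√n = 3.971/√243 = 0.2548.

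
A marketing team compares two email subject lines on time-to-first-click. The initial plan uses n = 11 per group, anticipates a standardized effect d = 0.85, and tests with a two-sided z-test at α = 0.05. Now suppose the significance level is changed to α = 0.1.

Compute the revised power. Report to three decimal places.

δ = d·√(n/2) = 0.85 × √(11/2) = 1.9934 (unchanged). New critical value: z_{0.05} = 1.645.
Revised power = Φ(δ − 1.645) + Φ(−δ − 1.645) = Φ(0.349) + Φ(-3.638) = 0.6363 + 0.0001 = 0.6364.

Power ≈ 0.636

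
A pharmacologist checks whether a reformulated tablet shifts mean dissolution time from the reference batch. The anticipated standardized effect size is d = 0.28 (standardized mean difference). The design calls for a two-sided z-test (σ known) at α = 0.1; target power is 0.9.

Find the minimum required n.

Set Φ(δ − 1.645) = 0.9; then δ − 1.645 = Φ⁻¹(0.9) = 1.282, giving δ = 2.926.
(The Φ(−δ − z_{α/2}) term is vanishingly small for δ > 0 and is dropped in the standard sample-size formula.)
δ = d·√n ⇒ n = (δ/d)² = (2.926 / 0.28)² = 109.23.
Rounding up, n = 110.

n = 110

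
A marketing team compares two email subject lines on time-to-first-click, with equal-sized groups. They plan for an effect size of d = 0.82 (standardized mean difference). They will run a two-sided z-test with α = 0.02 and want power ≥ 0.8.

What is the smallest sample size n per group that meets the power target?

n = 30 per group

Set Φ(δ − 2.326) = 0.8; then δ − 2.326 = Φ⁻¹(0.8) = 0.842, giving δ = 3.168.
(The Φ(−δ − z_{α/2}) term is vanishingly small for δ > 0 and is dropped in the standard sample-size formula.)
δ = d·√(n/2) ⇒ n = 2(δ/d)² = 2 × (3.168 / 0.82)² = 29.85.
Rounding up, n = 30 per group.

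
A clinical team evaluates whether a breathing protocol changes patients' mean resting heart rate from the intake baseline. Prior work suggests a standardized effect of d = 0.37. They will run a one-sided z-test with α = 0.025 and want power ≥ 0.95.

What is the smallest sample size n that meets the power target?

n = 95

Set Φ(δ − 1.960) = 0.95; then δ − 1.960 = Φ⁻¹(0.95) = 1.645, giving δ = 3.605.
δ = d·√n ⇒ n = (δ/d)² = (3.605 / 0.37)² = 94.92.
Rounding up, n = 95.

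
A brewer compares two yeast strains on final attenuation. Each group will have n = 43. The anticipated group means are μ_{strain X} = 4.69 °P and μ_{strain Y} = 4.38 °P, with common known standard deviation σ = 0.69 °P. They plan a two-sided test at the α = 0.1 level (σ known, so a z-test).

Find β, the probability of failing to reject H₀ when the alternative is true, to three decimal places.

Standardized effect: d = |μ_{strain X} − μ_{strain Y}| / σ = |4.69 − 4.38| / 0.69 = 0.4493
Noncentrality parameter: δ = d·√(n/2) = 0.4493 × √(43/2) = 2.0832
Two-sided α = 0.1 → critical value z_{0.05} = 1.645.
Power = Φ(δ − 1.645) + Φ(−δ − 1.645) = Φ(0.438) + Φ(-3.728) = 0.6694 + 0.0001 = 0.6695.
Type II error: β = 1 − power = 1 − 0.6695 = 0.3305.

β ≈ 0.330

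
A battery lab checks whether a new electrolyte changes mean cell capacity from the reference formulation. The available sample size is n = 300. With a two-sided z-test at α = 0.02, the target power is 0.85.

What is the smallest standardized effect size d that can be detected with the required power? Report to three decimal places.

d ≈ 0.194

Required noncentrality: δ = z_{0.01} + z_{0.15} = 2.326 + 1.036 = 3.363.
(The second rejection-region term Φ(−δ − z_{α/2}) is negligible and dropped.)
δ = d·√n ⇒ d = δ/√n = 3.363/√300 = 0.1942.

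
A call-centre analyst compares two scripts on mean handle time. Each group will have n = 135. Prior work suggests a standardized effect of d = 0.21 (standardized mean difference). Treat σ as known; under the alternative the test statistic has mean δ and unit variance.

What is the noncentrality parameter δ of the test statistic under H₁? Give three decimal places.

δ ≈ 1.725

δ = d·√(n/2) = 0.21 × √(135/2) = 1.7253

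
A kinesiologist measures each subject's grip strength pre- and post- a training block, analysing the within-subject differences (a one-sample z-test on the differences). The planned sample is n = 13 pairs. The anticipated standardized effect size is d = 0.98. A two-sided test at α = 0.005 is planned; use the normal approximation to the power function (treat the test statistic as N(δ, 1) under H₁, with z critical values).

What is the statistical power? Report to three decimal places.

Noncentrality parameter: δ = d·√n = 0.98 × √13 = 3.5334
Critical value for a two-sided test at α = 0.005: z_{α/2} = 2.807.
Power = Φ(δ − 2.807) + Φ(−δ − 2.807) = Φ(0.726) + Φ(-6.340) = 0.7662 + 0.0000 = 0.7662.

Power ≈ 0.766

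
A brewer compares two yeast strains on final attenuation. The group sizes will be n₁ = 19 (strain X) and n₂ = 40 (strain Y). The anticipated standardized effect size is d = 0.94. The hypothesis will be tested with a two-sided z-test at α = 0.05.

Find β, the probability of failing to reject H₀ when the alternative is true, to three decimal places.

β ≈ 0.079

Noncentrality parameter: δ = d / √(1/n₁ + 1/n₂) = 0.94 / √(1/19 + 1/40) = 3.3737
Critical value for a two-sided test at α = 0.05: z_{α/2} = 1.960.
Power = Φ(δ − 1.960) + Φ(−δ − 1.960) = Φ(1.414) + Φ(-5.334) = 0.9213 + 0.0000 = 0.9213.
Type II error: β = 1 − power = 1 − 0.9213 = 0.0787.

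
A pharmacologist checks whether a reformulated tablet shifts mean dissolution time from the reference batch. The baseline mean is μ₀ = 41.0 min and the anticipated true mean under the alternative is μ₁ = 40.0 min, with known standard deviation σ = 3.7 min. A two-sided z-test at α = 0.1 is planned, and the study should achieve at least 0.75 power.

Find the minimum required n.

n = 74

Standardized effect: d = |μ₁ − μ₀| / σ = |40.0 − 41.0| / 3.7 = 0.2703
Set Φ(δ − 1.645) = 0.75; then δ − 1.645 = Φ⁻¹(0.75) = 0.674, giving δ = 2.319.
(The Φ(−δ − z_{α/2}) term is vanishingly small for δ > 0 and is dropped in the standard sample-size formula.)
δ = d·√n ⇒ n = (δ/d)² = (2.319 / 0.2703)² = 73.64.
Round up to the next whole unit.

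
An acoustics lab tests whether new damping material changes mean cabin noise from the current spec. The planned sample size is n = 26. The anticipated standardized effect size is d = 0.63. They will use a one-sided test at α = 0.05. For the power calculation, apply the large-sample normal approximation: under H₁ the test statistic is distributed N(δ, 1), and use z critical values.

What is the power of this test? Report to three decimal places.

Noncentrality parameter: δ = d·√n = 0.63 × √26 = 3.2124
One-sided α = 0.05 → critical value z_{0.05} = 1.645.
Power = Φ(δ − 1.645) = Φ(1.568) = 0.9415.

Power ≈ 0.942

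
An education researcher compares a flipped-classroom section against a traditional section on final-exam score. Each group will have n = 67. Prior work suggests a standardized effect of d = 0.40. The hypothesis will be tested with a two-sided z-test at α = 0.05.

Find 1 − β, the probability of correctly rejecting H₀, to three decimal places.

Power ≈ 0.639

Noncentrality parameter: δ = d·√(n/2) = 0.40 × √(67/2) = 2.3152
Two-sided α = 0.05 → critical value z_{0.025} = 1.960.
Power = Φ(δ − 1.960) + Φ(−δ − 1.960) = Φ(0.355) + Φ(-4.275) = 0.6388 + 0.0000 = 0.6388.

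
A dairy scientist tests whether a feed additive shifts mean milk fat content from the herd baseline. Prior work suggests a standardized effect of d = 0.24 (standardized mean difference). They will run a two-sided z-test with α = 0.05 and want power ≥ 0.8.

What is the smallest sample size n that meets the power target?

For power 0.8 need Φ(δ − z_{0.025}) = 0.8, so δ = z_{0.025} + z_{0.20} = 1.960 + 0.842 = 2.802.
(For δ > 0 the lower-tail rejection region contributes negligibly to power, so the one-term inversion is standard.)
δ = d·√n ⇒ n = (δ/d)² = (2.802 / 0.24)² = 136.27.
Rounding up, n = 137.

n = 137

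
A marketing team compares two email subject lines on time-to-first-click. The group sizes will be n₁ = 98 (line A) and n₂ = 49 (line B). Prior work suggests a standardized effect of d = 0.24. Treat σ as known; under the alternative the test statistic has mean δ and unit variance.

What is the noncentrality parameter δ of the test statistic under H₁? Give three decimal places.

δ ≈ 1.372

δ = d / √(1/n₁ + 1/n₂) = 0.24 / √(1/98 + 1/49) = 1.3717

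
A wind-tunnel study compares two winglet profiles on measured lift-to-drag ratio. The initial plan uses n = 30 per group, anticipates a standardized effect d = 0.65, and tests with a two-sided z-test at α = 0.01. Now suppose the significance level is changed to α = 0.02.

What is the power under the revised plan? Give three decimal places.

Power ≈ 0.576

δ = d·√(n/2) = 0.65 × √(30/2) = 2.5174 (unchanged). New critical value: z_{0.01} = 2.326.
Revised power = Φ(δ − 2.326) + Φ(−δ − 2.326) = Φ(0.191) + Φ(-4.844) = 0.5758 + 0.0000 = 0.5758.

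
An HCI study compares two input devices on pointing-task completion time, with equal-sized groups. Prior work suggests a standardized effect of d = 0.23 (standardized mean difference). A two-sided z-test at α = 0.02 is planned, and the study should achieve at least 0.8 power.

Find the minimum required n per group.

n = 380 per group

Set Φ(δ − 2.326) = 0.8; then δ − 2.326 = Φ⁻¹(0.8) = 0.842, giving δ = 3.168.
(Ignoring the negligible lower-tail rejection probability gives the usual closed-form inversion.)
δ = d·√(n/2) ⇒ n = 2(δ/d)² = 2 × (3.168 / 0.23)² = 379.43.
Rounding up, n = 380 per group.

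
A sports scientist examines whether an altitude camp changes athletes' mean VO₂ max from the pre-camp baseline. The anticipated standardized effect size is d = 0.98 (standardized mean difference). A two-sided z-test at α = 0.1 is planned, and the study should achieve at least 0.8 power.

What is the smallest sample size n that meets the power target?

n = 7

Set Φ(δ − 1.645) = 0.8; then δ − 1.645 = Φ⁻¹(0.8) = 0.842, giving δ = 2.486.
(Ignoring the negligible lower-tail rejection probability gives the usual closed-form inversion.)
δ = d·√n ⇒ n = (δ/d)² = (2.486 / 0.98)² = 6.44.
Round up to the next whole unit.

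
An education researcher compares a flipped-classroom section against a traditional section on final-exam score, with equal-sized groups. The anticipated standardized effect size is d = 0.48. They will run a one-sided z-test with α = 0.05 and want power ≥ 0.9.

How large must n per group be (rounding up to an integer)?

Set Φ(δ − 1.645) = 0.9; then δ − 1.645 = Φ⁻¹(0.9) = 1.282, giving δ = 2.926.
δ = d·√(n/2) ⇒ n = 2(δ/d)² = 2 × (2.926 / 0.48)² = 74.34.
Round up to the next whole unit.

n = 75 per group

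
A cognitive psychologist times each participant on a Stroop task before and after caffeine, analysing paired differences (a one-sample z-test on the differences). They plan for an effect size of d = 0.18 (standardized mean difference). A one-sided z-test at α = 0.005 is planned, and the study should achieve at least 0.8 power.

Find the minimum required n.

n = 361

Set Φ(δ − 2.576) = 0.8; then δ − 2.576 = Φ⁻¹(0.8) = 0.842, giving δ = 3.417.
δ = d·√n ⇒ n = (δ/d)² = (3.417 / 0.18)² = 360.46.
Round up to the next whole unit.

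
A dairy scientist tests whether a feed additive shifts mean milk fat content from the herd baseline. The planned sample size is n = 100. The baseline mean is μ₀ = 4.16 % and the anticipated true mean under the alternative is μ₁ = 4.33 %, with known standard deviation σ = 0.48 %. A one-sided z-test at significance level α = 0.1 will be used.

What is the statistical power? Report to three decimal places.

Standardized effect: d = |μ₁ − μ₀| / σ = |4.33 − 4.16| / 0.48 = 0.3542
Noncentrality parameter: δ = d·√n = 0.3542 × √100 = 3.5417
One-sided α = 0.1 → critical value z_{0.1} = 1.282.
Power = Φ(δ − 1.282) = Φ(2.260) = 0.9881.

Power ≈ 0.988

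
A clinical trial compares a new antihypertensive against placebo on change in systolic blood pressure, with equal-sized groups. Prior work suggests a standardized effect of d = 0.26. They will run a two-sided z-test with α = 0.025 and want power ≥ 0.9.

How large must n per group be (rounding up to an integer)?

n = 368 per group

For power 0.9 need Φ(δ − z_{0.0125}) = 0.9, so δ = z_{0.0125} + z_{0.10} = 2.241 + 1.282 = 3.523.
(Ignoring the negligible lower-tail rejection probability gives the usual closed-form inversion.)
δ = d·√(n/2) ⇒ n = 2(δ/d)² = 2 × (3.523 / 0.26)² = 367.20.
Rounding up, n = 368 per group.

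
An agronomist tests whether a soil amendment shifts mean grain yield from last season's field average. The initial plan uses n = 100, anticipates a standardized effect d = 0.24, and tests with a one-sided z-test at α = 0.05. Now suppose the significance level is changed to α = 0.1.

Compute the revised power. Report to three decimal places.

δ = d·√n = 0.24 × √100 = 2.4000 (unchanged). New critical value: z_{0.1} = 1.282.
Revised power = P(Z > 1.282 − δ) = Φ(1.118) = 0.8683.

Power ≈ 0.868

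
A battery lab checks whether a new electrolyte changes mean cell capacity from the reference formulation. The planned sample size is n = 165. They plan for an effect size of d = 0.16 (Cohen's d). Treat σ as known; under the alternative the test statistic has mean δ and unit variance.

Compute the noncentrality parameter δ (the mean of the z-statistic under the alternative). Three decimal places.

δ ≈ 2.055

The noncentrality parameter scales effect size by the design's sample-size factor: δ = d·√n = 0.16 × √165 = 2.0552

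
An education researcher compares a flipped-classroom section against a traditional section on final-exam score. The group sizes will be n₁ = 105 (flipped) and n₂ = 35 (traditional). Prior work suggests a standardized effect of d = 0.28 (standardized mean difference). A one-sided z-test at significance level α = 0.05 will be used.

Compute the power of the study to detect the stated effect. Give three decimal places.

Power ≈ 0.417

Noncentrality parameter: δ = d / √(1/n₁ + 1/n₂) = 0.28 / √(1/105 + 1/35) = 1.4346
Critical value for a one-sided test at α = 0.05: z_α = 1.645.
Power = Φ(δ − 1.645) = Φ(-0.210) = 0.4167.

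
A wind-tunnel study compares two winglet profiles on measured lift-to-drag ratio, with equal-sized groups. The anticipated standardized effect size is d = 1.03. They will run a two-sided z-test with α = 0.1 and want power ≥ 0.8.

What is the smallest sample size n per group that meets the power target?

n = 12 per group

For power 0.8 need Φ(δ − z_{0.05}) = 0.8, so δ = z_{0.05} + z_{0.20} = 1.645 + 0.842 = 2.486.
(Ignoring the negligible lower-tail rejection probability gives the usual closed-form inversion.)
δ = d·√(n/2) ⇒ n = 2(δ/d)² = 2 × (2.486 / 1.03)² = 11.66.
Round up to the next whole unit.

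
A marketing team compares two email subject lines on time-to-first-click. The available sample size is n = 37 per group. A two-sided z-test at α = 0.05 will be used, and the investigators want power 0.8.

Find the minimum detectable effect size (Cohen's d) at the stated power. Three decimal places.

d ≈ 0.651

Need Φ(δ − 1.960) = 0.8, so δ = 1.960 + 0.842 = 2.802.
(Lower-tail contribution to power is negligible for δ > 0.)
δ = d·√(n/2) ⇒ d = δ/√(n/2) = 2.802/√(37/2) = 0.6514.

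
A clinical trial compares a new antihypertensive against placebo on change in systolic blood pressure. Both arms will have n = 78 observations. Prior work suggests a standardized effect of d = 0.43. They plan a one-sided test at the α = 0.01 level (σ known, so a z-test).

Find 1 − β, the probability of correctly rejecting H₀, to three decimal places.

Noncentrality parameter: δ = d·√(n/2) = 0.43 × √(78/2) = 2.6853
Critical value for a one-sided test at α = 0.01: z_α = 2.326.
Power = P(Z > 2.326 − δ) = Φ(0.359) = 0.6402.

Power ≈ 0.640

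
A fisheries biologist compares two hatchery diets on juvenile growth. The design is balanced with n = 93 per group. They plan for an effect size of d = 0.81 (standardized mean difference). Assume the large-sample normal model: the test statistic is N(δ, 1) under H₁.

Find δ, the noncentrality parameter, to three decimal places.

δ ≈ 5.523

The noncentrality parameter scales effect size by the design's sample-size factor: δ = d·√(n/2) = 0.81 × √(93/2) = 5.5235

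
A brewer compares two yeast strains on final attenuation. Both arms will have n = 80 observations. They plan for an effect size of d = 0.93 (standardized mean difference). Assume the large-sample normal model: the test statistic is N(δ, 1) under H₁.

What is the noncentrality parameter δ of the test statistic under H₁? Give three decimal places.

δ ≈ 5.882

δ = d·√(n/2) = 0.93 × √(80/2) = 5.8818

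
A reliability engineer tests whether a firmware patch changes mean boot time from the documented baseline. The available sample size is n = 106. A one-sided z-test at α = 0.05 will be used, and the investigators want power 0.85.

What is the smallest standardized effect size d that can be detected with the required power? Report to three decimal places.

d ≈ 0.260

Need Φ(δ − 1.645) = 0.85, so δ = 1.645 + 1.036 = 2.681.
δ = d·√n ⇒ d = δ/√n = 2.681/√106 = 0.2604.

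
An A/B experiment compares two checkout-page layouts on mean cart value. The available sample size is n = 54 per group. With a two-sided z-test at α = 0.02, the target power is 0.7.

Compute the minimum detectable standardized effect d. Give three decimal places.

Required noncentrality: δ = z_{0.01} + z_{0.30} = 2.326 + 0.524 = 2.851.
(The second rejection-region term Φ(−δ − z_{α/2}) is negligible and dropped.)
δ = d·√(n/2) ⇒ d = δ/√(n/2) = 2.851/√(54/2) = 0.5486.

d ≈ 0.549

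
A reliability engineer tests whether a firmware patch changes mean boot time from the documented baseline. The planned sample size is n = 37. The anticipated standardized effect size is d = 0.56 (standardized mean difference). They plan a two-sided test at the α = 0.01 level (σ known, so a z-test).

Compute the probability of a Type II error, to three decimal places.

Noncentrality parameter: δ = d·√n = 0.56 × √37 = 3.4063
Critical value for a two-sided test at α = 0.01: z_{α/2} = 2.576.
Power = Φ(δ − 2.576) + Φ(−δ − 2.576) = Φ(0.831) + Φ(-5.982) = 0.7969 + 0.0000 = 0.7969.
Type II error: β = 1 − power = 1 − 0.7969 = 0.2031.

β ≈ 0.203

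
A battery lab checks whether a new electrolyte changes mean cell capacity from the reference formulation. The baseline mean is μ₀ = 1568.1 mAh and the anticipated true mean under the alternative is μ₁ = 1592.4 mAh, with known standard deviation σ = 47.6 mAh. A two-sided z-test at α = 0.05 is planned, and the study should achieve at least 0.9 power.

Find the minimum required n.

Standardized effect: d = |μ₁ − μ₀| / σ = |1592.4 − 1568.1| / 47.6 = 0.5105
For power 0.9 need Φ(δ − z_{0.025}) = 0.9, so δ = z_{0.025} + z_{0.10} = 1.960 + 1.282 = 3.242.
(For δ > 0 the lower-tail rejection region contributes negligibly to power, so the one-term inversion is standard.)
δ = d·√n ⇒ n = (δ/d)² = (3.242 / 0.5105)² = 40.32.
Rounding up, n = 41.

n = 41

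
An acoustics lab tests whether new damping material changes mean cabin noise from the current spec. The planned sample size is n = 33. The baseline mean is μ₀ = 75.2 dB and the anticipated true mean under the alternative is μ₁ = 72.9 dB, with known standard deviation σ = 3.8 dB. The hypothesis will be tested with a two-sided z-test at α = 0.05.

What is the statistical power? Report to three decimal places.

Standardized effect: d = |μ₁ − μ₀| / σ = |72.9 − 75.2| / 3.8 = 0.6053
Noncentrality parameter: δ = d·√n = 0.6053 × √33 = 3.4770
Critical value for a two-sided test at α = 0.05: z_{α/2} = 1.960.
Power = Φ(δ − 1.960) + Φ(−δ − 1.960) = Φ(1.517) + Φ(-5.437) = 0.9354 + 0.0000 = 0.9354.

Power ≈ 0.935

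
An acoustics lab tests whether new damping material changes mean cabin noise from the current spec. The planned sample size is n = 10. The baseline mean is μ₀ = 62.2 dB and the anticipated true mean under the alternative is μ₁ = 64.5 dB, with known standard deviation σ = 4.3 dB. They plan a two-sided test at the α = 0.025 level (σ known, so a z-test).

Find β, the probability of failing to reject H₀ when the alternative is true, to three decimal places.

Standardized effect: d = |μ₁ − μ₀| / σ = |64.5 − 62.2| / 4.3 = 0.5349
Noncentrality parameter: δ = d·√n = 0.5349 × √10 = 1.6915
Two-sided α = 0.025 → critical value z_{0.0125} = 2.241.
Power = Φ(δ − 2.241) + Φ(−δ − 2.241) = Φ(-0.550) + Φ(-3.933) = 0.2912 + 0.0000 = 0.2912.
Type II error: β = 1 − power = 1 − 0.2912 = 0.7088.

β ≈ 0.709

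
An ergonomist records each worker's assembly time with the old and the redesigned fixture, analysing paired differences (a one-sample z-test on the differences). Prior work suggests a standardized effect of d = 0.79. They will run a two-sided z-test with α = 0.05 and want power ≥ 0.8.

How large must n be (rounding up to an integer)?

n = 13

For power 0.8 need Φ(δ − z_{0.025}) = 0.8, so δ = z_{0.025} + z_{0.20} = 1.960 + 0.842 = 2.802.
(The Φ(−δ − z_{α/2}) term is vanishingly small for δ > 0 and is dropped in the standard sample-size formula.)
δ = d·√n ⇒ n = (δ/d)² = (2.802 / 0.79)² = 12.58.
Round up to the next whole unit.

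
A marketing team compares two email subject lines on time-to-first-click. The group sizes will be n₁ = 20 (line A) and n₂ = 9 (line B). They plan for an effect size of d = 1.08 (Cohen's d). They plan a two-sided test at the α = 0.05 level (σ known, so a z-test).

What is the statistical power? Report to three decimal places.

Power ≈ 0.768

Noncentrality parameter: δ = d / √(1/n₁ + 1/n₂) = 1.08 / √(1/20 + 1/9) = 2.6907
Critical value for a two-sided test at α = 0.05: z_{α/2} = 1.960.
Power = Φ(δ − 1.960) + Φ(−δ − 1.960) = Φ(0.731) + Φ(-4.651) = 0.7675 + 0.0000 = 0.7675.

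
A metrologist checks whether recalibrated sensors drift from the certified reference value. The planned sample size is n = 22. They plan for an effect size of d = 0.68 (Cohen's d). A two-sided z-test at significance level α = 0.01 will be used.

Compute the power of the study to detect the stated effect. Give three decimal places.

Noncentrality parameter: δ = d·√n = 0.68 × √22 = 3.1895
Two-sided α = 0.01 → critical value z_{0.005} = 2.576.
Power = Φ(δ − 2.576) + Φ(−δ − 2.576) = Φ(0.614) + Φ(-5.765) = 0.7303 + 0.0000 = 0.7303.

Power ≈ 0.730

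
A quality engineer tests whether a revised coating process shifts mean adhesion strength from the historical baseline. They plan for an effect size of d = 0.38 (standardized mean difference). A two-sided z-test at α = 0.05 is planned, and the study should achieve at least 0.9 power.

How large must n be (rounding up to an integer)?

Set Φ(δ − 1.960) = 0.9; then δ − 1.960 = Φ⁻¹(0.9) = 1.282, giving δ = 3.242.
(Ignoring the negligible lower-tail rejection probability gives the usual closed-form inversion.)
δ = d·√n ⇒ n = (δ/d)² = (3.242 / 0.38)² = 72.77.
Round up to the next whole unit.

n = 73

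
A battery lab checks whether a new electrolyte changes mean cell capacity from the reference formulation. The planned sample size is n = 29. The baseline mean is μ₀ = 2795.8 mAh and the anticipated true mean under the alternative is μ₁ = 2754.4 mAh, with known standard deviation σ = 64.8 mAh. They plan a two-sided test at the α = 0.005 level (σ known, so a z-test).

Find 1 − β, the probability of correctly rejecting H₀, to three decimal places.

Standardized effect: d = |μ₁ − μ₀| / σ = |2754.4 − 2795.8| / 64.8 = 0.6389
Noncentrality parameter: δ = d·√n = 0.6389 × √29 = 3.4405
Two-sided α = 0.005 → critical value z_{0.0025} = 2.807.
Power = Φ(δ − 2.807) + Φ(−δ − 2.807) = Φ(0.633) + Φ(-6.248) = 0.7368 + 0.0000 = 0.7368.

Power ≈ 0.737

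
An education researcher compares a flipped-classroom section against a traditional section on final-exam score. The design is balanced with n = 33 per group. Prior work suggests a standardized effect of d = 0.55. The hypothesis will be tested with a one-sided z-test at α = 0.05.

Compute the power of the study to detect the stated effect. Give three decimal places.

Noncentrality parameter: δ = d·√(n/2) = 0.55 × √(33/2) = 2.2341
Critical value for a one-sided test at α = 0.05: z_α = 1.645.
Power = Φ(δ − 1.645) = Φ(0.589) = 0.7222.

Power ≈ 0.722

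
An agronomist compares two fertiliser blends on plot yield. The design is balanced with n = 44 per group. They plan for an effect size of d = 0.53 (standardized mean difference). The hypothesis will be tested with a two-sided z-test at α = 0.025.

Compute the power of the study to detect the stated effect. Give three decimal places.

Power ≈ 0.597

Noncentrality parameter: δ = d·√(n/2) = 0.53 × √(44/2) = 2.4859
Two-sided α = 0.025 → critical value z_{0.0125} = 2.241.
Power = Φ(δ − 2.241) + Φ(−δ − 2.241) = Φ(0.245) + Φ(-4.727) = 0.5966 + 0.0000 = 0.5966.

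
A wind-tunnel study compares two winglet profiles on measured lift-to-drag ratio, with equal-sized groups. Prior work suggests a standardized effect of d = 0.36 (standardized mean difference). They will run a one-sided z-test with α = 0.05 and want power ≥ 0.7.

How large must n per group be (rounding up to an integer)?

n = 73 per group

Set Φ(δ − 1.645) = 0.7; then δ − 1.645 = Φ⁻¹(0.7) = 0.524, giving δ = 2.169.
δ = d·√(n/2) ⇒ n = 2(δ/d)² = 2 × (2.169 / 0.36)² = 72.62.
Round up to the next whole unit.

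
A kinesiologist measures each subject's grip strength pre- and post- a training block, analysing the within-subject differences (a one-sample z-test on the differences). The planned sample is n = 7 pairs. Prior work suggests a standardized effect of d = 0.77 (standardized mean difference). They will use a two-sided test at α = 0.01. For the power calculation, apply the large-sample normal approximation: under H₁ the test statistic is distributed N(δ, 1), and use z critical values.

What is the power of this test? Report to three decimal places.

Noncentrality parameter: δ = d·√n = 0.77 × √7 = 2.0372
Critical value for a two-sided test at α = 0.01: z_{α/2} = 2.576.
Power = Φ(δ − 2.576) + Φ(−δ − 2.576) = Φ(-0.539) + Φ(-4.613) = 0.2951 + 0.0000 = 0.2951.

Power ≈ 0.295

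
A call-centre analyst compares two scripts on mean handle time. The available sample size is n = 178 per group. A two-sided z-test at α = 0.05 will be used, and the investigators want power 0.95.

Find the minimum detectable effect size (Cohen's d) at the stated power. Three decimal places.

d ≈ 0.382

Required noncentrality: δ = z_{0.025} + z_{0.05} = 1.960 + 1.645 = 3.605.
(The second rejection-region term Φ(−δ − z_{α/2}) is negligible and dropped.)
δ = d·√(n/2) ⇒ d = δ/√(n/2) = 3.605/√(178/2) = 0.3821.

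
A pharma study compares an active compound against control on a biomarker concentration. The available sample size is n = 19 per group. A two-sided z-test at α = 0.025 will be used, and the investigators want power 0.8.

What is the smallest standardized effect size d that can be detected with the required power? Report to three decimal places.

d ≈ 1.000

Required noncentrality: δ = z_{0.0125} + z_{0.20} = 2.241 + 0.842 = 3.083.
(Lower-tail contribution to power is negligible for δ > 0.)
δ = d·√(n/2) ⇒ d = δ/√(n/2) = 3.083/√(19/2) = 1.0003.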